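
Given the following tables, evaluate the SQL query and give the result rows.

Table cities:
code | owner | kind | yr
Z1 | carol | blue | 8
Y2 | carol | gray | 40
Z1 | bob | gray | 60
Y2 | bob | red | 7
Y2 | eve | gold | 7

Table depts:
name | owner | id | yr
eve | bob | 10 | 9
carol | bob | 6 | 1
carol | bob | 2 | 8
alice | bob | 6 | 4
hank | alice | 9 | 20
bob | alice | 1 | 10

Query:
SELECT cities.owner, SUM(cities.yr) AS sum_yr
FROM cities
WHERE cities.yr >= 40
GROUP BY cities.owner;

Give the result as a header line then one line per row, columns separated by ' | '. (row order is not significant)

After WHERE (2 rows):
cities.code | cities.owner | cities.kind | cities.yr
Y2 | carol | gray | 40
Z1 | bob | gray | 60
After GROUP BY (2 rows):
cities.owner | sum_yr
carol | 40
bob | 60

== RESULT ==
cities.owner | sum_yr
carol | 40
bob | 60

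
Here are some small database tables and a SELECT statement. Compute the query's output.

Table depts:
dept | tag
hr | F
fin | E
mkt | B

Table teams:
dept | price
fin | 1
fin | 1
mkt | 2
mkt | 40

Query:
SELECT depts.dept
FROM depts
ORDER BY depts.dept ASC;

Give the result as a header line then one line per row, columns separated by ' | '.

After SELECT (3 rows):
depts.dept
hr
fin
mkt
After ORDER BY (3 rows):
depts.dept
fin
hr
mkt

== RESULT ==
depts.dept
fin
hr
mkt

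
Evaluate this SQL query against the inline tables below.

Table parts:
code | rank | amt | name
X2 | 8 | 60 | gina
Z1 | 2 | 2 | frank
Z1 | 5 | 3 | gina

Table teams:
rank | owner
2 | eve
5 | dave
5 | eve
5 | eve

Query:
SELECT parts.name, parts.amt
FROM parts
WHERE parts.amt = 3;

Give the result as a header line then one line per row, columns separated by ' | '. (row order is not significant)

After WHERE (1 rows):
parts.code | parts.rank | parts.amt | parts.name
Z1 | 5 | 3 | gina
After SELECT (1 rows):
parts.name | parts.amt
gina | 3

== RESULT ==
parts.name | parts.amt
gina | 3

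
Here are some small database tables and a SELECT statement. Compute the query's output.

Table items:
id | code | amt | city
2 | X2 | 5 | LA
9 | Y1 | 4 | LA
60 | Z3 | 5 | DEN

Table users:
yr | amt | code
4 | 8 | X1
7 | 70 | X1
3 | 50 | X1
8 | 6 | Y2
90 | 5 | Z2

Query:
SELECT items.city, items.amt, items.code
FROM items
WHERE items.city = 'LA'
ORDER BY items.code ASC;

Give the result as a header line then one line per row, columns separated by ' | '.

== RESULT ==
items.city | items.amt | items.code
LA | 5 | X2
LA | 4 | Y1

Derivation:
After WHERE (2 rows):
items.id | items.code | items.amt | items.city
2 | X2 | 5 | LA
9 | Y1 | 4 | LA
After SELECT (2 rows):
items.city | items.amt | items.code
LA | 5 | X2
LA | 4 | Y1
After ORDER BY (2 rows):
items.city | items.amt | items.code
LA | 5 | X2
LA | 4 | Y1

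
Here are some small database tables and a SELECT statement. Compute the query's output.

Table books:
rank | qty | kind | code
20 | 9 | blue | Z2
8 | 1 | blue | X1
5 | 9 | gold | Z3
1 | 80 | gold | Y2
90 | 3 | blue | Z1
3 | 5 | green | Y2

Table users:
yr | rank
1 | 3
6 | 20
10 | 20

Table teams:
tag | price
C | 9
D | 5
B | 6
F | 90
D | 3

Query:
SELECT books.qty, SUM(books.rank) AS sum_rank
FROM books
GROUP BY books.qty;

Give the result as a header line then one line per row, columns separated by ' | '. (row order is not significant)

== RESULT ==
books.qty | sum_rank
9 | 25
1 | 8
80 | 1
3 | 90
5 | 3

Derivation:
After GROUP BY (5 rows):
books.qty | sum_rank
9 | 25
1 | 8
80 | 1
3 | 90
5 | 3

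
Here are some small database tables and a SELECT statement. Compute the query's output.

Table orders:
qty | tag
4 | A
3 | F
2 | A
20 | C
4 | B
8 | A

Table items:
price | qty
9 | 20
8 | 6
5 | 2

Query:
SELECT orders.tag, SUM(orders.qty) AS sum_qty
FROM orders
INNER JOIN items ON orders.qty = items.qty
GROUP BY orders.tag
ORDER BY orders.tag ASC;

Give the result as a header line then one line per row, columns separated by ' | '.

After JOIN items (2 rows):
orders.qty | orders.tag | items.price | items.qty
2 | A | 5 | 2
20 | C | 9 | 20
After GROUP BY (2 rows):
orders.tag | sum_qty
A | 2
C | 20
After ORDER BY (2 rows):
orders.tag | sum_qty
A | 2
C | 20

== RESULT ==
orders.tag | sum_qty
A | 2
C | 20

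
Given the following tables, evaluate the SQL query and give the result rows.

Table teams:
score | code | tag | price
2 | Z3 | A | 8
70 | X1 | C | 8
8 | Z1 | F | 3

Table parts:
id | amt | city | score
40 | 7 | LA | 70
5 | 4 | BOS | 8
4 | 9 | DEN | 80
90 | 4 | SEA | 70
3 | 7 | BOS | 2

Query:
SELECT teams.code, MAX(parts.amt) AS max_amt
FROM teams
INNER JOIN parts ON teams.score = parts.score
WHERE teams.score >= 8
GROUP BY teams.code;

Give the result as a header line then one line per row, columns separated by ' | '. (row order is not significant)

== RESULT ==
teams.code | max_amt
X1 | 7
Z1 | 4

Derivation:
After JOIN parts (4 rows):
teams.score | teams.code | teams.tag | teams.price | parts.id | parts.amt | parts.city | parts.score
2 | Z3 | A | 8 | 3 | 7 | BOS | 2
70 | X1 | C | 8 | 40 | 7 | LA | 70
70 | X1 | C | 8 | 90 | 4 | SEA | 70
8 | Z1 | F | 3 | 5 | 4 | BOS | 8
After WHERE (3 rows):
teams.score | teams.code | teams.tag | teams.price | parts.id | parts.amt | parts.city | parts.score
70 | X1 | C | 8 | 40 | 7 | LA | 70
70 | X1 | C | 8 | 90 | 4 | SEA | 70
8 | Z1 | F | 3 | 5 | 4 | BOS | 8
After GROUP BY (2 rows):
teams.code | max_amt
X1 | 7
Z1 | 4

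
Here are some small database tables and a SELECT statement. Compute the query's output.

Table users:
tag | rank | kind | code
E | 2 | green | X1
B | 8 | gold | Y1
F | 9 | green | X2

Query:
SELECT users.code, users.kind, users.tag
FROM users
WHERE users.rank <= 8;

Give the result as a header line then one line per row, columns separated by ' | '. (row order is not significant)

== RESULT ==
users.code | users.kind | users.tag
X1 | green | E
Y1 | gold | B

Derivation:
After WHERE (2 rows):
users.tag | users.rank | users.kind | users.code
E | 2 | green | X1
B | 8 | gold | Y1
After SELECT (2 rows):
users.code | users.kind | users.tag
X1 | green | E
Y1 | gold | B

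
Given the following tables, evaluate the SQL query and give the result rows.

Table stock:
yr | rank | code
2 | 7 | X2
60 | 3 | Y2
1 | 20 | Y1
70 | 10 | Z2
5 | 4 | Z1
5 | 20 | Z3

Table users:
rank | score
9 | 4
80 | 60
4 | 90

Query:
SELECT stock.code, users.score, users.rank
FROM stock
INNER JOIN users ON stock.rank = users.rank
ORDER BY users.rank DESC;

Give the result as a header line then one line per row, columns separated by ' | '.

== RESULT ==
stock.code | users.score | users.rank
Z1 | 90 | 4

Derivation:
After JOIN users (1 rows):
stock.yr | stock.rank | stock.code | users.rank | users.score
5 | 4 | Z1 | 4 | 90
After SELECT (1 rows):
stock.code | users.score | users.rank
Z1 | 90 | 4
After ORDER BY (1 rows):
stock.code | users.score | users.rank
Z1 | 90 | 4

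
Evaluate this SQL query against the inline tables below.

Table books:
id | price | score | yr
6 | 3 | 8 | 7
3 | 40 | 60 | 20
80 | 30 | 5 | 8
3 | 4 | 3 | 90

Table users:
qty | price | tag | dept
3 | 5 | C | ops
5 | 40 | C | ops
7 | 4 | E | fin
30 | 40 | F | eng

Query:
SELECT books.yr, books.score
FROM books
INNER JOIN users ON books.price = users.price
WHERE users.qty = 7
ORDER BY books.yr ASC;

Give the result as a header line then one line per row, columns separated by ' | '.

After JOIN users (3 rows):
books.id | books.price | books.score | books.yr | users.qty | users.price | users.tag | users.dept
3 | 40 | 60 | 20 | 5 | 40 | C | ops
3 | 40 | 60 | 20 | 30 | 40 | F | eng
3 | 4 | 3 | 90 | 7 | 4 | E | fin
After WHERE (1 rows):
books.id | books.price | books.score | books.yr | users.qty | users.price | users.tag | users.dept
3 | 4 | 3 | 90 | 7 | 4 | E | fin
After SELECT (1 rows):
books.yr | books.score
90 | 3
After ORDER BY (1 rows):
books.yr | books.score
90 | 3

== RESULT ==
books.yr | books.score
90 | 3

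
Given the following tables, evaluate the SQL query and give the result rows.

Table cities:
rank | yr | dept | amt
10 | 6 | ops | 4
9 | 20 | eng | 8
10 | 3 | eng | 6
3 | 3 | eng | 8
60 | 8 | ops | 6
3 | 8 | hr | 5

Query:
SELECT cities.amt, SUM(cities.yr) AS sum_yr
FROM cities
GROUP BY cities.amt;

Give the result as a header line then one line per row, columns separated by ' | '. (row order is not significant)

== RESULT ==
cities.amt | sum_yr
4 | 6
8 | 23
6 | 11
5 | 8

Derivation:
After GROUP BY (4 rows):
cities.amt | sum_yr
4 | 6
8 | 23
6 | 11
5 | 8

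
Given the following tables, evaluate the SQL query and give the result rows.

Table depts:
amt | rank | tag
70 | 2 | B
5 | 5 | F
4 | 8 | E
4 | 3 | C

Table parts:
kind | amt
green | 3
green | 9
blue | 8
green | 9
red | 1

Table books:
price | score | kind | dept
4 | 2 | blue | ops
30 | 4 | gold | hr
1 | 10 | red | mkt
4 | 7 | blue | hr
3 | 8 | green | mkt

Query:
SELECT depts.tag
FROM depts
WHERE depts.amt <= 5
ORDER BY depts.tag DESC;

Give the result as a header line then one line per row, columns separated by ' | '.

== RESULT ==
depts.tag
F
E
C

Derivation:
After WHERE (3 rows):
depts.amt | depts.rank | depts.tag
5 | 5 | F
4 | 8 | E
4 | 3 | C
After SELECT (3 rows):
depts.tag
F
E
C
After ORDER BY (3 rows):
depts.tag
F
E
C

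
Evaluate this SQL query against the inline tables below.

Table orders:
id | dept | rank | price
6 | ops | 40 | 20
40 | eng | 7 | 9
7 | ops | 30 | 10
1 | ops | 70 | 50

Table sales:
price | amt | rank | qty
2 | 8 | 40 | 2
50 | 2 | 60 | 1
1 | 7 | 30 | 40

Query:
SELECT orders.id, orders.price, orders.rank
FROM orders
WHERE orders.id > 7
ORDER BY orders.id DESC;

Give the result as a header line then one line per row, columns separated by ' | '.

After WHERE (1 rows):
orders.id | orders.dept | orders.rank | orders.price
40 | eng | 7 | 9
After SELECT (1 rows):
orders.id | orders.price | orders.rank
40 | 9 | 7
After ORDER BY (1 rows):
orders.id | orders.price | orders.rank
40 | 9 | 7

== RESULT ==
orders.id | orders.price | orders.rank
40 | 9 | 7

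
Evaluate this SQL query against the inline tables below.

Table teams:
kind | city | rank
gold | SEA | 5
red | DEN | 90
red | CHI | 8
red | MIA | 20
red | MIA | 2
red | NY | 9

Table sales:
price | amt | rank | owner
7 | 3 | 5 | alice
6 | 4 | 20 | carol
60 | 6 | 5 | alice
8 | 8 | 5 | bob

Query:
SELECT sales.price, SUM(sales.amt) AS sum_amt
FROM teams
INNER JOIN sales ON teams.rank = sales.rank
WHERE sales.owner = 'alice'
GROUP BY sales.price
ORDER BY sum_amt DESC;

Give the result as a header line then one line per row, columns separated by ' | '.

After JOIN sales (4 rows):
teams.kind | teams.city | teams.rank | sales.price | sales.amt | sales.rank | sales.owner
gold | SEA | 5 | 7 | 3 | 5 | alice
gold | SEA | 5 | 60 | 6 | 5 | alice
gold | SEA | 5 | 8 | 8 | 5 | bob
red | MIA | 20 | 6 | 4 | 20 | carol
After WHERE (2 rows):
teams.kind | teams.city | teams.rank | sales.price | sales.amt | sales.rank | sales.owner
gold | SEA | 5 | 7 | 3 | 5 | alice
gold | SEA | 5 | 60 | 6 | 5 | alice
After GROUP BY (2 rows):
sales.price | sum_amt
7 | 3
60 | 6
After ORDER BY (2 rows):
sales.price | sum_amt
60 | 6
7 | 3

== RESULT ==
sales.price | sum_amt
60 | 6
7 | 3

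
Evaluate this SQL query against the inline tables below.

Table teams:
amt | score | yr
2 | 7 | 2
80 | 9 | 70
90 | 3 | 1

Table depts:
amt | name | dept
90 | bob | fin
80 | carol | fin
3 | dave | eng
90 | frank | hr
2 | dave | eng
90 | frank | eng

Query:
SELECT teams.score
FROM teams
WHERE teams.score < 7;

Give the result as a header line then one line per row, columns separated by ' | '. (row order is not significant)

== RESULT ==
teams.score
3

Derivation:
After WHERE (1 rows):
teams.amt | teams.score | teams.yr
90 | 3 | 1
After SELECT (1 rows):
teams.score
3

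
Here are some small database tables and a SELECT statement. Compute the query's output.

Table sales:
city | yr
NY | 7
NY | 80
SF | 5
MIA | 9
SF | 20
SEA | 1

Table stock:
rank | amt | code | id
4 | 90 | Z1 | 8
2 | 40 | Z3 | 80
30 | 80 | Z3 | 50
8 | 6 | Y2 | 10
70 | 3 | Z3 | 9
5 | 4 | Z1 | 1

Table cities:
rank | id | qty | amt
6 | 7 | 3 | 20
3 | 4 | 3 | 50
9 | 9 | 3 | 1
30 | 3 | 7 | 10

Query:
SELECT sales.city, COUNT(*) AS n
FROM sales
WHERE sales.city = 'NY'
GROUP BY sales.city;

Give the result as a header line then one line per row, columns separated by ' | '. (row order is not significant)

== RESULT ==
sales.city | n
NY | 2

Derivation:
After WHERE (2 rows):
sales.city | sales.yr
NY | 7
NY | 80
After GROUP BY (1 rows):
sales.city | n
NY | 2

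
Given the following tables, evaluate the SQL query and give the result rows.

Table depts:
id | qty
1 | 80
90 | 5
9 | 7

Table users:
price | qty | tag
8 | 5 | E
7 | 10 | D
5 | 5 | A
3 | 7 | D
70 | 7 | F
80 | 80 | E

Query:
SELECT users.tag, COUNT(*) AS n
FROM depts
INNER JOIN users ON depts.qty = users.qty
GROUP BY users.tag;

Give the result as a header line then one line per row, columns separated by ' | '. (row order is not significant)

After JOIN users (5 rows):
depts.id | depts.qty | users.price | users.qty | users.tag
1 | 80 | 80 | 80 | E
90 | 5 | 8 | 5 | E
90 | 5 | 5 | 5 | A
9 | 7 | 3 | 7 | D
9 | 7 | 70 | 7 | F
After GROUP BY (4 rows):
users.tag | n
E | 2
A | 1
D | 1
F | 1

== RESULT ==
users.tag | n
E | 2
A | 1
D | 1
F | 1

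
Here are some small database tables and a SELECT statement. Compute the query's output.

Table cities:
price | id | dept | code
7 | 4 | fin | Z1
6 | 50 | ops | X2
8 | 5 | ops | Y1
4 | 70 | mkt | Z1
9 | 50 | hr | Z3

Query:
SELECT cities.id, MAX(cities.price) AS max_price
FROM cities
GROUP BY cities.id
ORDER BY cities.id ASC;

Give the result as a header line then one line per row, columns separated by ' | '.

== RESULT ==
cities.id | max_price
4 | 7
5 | 8
50 | 9
70 | 4

Derivation:
After GROUP BY (4 rows):
cities.id | max_price
4 | 7
50 | 9
5 | 8
70 | 4
After ORDER BY (4 rows):
cities.id | max_price
4 | 7
5 | 8
50 | 9
70 | 4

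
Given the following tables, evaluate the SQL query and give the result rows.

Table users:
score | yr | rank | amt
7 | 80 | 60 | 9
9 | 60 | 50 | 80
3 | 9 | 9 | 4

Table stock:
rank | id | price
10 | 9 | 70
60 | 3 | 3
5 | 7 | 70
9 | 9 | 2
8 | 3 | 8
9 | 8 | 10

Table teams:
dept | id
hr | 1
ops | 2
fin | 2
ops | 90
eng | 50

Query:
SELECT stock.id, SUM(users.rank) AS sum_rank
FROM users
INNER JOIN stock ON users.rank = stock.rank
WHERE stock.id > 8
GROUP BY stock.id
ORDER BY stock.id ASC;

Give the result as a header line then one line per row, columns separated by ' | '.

== RESULT ==
stock.id | sum_rank
9 | 9

Derivation:
After JOIN stock (3 rows):
users.score | users.yr | users.rank | users.amt | stock.rank | stock.id | stock.price
7 | 80 | 60 | 9 | 60 | 3 | 3
3 | 9 | 9 | 4 | 9 | 9 | 2
3 | 9 | 9 | 4 | 9 | 8 | 10
After WHERE (1 rows):
users.score | users.yr | users.rank | users.amt | stock.rank | stock.id | stock.price
3 | 9 | 9 | 4 | 9 | 9 | 2
After GROUP BY (1 rows):
stock.id | sum_rank
9 | 9
After ORDER BY (1 rows):
stock.id | sum_rank
9 | 9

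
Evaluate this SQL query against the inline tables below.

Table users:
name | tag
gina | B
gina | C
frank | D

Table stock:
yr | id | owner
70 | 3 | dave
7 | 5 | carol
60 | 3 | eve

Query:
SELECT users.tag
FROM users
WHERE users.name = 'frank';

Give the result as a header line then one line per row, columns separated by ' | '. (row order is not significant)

== RESULT ==
users.tag
D

Derivation:
After WHERE (1 rows):
users.name | users.tag
frank | D
After SELECT (1 rows):
users.tag
D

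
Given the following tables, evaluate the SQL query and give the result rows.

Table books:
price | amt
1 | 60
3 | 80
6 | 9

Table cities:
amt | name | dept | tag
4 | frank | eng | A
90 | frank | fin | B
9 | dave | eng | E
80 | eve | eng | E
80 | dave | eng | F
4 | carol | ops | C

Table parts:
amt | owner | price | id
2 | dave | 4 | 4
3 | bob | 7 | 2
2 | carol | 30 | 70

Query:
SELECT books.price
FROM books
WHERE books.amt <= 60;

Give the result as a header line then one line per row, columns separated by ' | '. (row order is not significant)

After WHERE (2 rows):
books.price | books.amt
1 | 60
6 | 9
After SELECT (2 rows):
books.price
1
6

== RESULT ==
books.price
1
6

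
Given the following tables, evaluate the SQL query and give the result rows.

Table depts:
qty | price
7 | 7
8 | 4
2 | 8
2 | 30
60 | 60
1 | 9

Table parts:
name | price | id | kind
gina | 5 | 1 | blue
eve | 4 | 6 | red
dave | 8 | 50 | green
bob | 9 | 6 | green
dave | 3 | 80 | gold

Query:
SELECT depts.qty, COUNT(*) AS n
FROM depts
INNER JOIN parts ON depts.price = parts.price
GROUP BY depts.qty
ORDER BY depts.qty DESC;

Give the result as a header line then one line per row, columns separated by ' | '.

After JOIN parts (3 rows):
depts.qty | depts.price | parts.name | parts.price | parts.id | parts.kind
8 | 4 | eve | 4 | 6 | red
2 | 8 | dave | 8 | 50 | green
1 | 9 | bob | 9 | 6 | green
After GROUP BY (3 rows):
depts.qty | n
8 | 1
2 | 1
1 | 1
After ORDER BY (3 rows):
depts.qty | n
8 | 1
2 | 1
1 | 1

== RESULT ==
depts.qty | n
8 | 1
2 | 1
1 | 1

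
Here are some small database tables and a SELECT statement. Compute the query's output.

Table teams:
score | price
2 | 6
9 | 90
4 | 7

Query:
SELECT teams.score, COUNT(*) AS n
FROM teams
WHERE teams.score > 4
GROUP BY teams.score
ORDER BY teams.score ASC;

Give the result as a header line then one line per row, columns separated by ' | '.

After WHERE (1 rows):
teams.score | teams.price
9 | 90
After GROUP BY (1 rows):
teams.score | n
9 | 1
After ORDER BY (1 rows):
teams.score | n
9 | 1

== RESULT ==
teams.score | n
9 | 1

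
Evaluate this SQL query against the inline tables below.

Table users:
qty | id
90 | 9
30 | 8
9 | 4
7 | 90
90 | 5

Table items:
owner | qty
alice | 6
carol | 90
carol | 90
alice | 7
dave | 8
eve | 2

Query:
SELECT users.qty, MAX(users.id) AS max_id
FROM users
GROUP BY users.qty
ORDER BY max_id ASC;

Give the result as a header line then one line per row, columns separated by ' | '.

After GROUP BY (4 rows):
users.qty | max_id
90 | 9
30 | 8
9 | 4
7 | 90
After ORDER BY (4 rows):
users.qty | max_id
9 | 4
30 | 8
90 | 9
7 | 90

== RESULT ==
users.qty | max_id
9 | 4
30 | 8
90 | 9
7 | 90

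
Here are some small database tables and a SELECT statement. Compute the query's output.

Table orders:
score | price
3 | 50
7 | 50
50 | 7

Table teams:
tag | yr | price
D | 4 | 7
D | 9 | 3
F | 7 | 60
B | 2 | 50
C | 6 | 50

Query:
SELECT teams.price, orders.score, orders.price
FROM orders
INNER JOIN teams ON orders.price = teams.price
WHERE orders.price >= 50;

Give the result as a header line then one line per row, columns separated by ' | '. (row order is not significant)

After JOIN teams (5 rows):
orders.score | orders.price | teams.tag | teams.yr | teams.price
3 | 50 | B | 2 | 50
3 | 50 | C | 6 | 50
7 | 50 | B | 2 | 50
7 | 50 | C | 6 | 50
50 | 7 | D | 4 | 7
After WHERE (4 rows):
orders.score | orders.price | teams.tag | teams.yr | teams.price
3 | 50 | B | 2 | 50
3 | 50 | C | 6 | 50
7 | 50 | B | 2 | 50
7 | 50 | C | 6 | 50
After SELECT (4 rows):
teams.price | orders.score | orders.price
50 | 3 | 50
50 | 3 | 50
50 | 7 | 50
50 | 7 | 50

== RESULT ==
teams.price | orders.score | orders.price
50 | 3 | 50
50 | 3 | 50
50 | 7 | 50
50 | 7 | 50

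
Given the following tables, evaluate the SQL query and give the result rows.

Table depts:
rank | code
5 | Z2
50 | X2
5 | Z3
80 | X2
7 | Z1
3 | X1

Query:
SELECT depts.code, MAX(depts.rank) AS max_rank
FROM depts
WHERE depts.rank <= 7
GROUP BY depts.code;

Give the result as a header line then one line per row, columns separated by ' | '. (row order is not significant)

After WHERE (4 rows):
depts.rank | depts.code
5 | Z2
5 | Z3
7 | Z1
3 | X1
After GROUP BY (4 rows):
depts.code | max_rank
Z2 | 5
Z3 | 5
Z1 | 7
X1 | 3

== RESULT ==
depts.code | max_rank
Z2 | 5
Z3 | 5
Z1 | 7
X1 | 3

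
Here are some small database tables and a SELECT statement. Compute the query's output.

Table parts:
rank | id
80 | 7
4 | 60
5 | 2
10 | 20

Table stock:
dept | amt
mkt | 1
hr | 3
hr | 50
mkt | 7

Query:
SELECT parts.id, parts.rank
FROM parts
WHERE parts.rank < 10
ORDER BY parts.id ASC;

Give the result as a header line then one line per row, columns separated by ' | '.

== RESULT ==
parts.id | parts.rank
2 | 5
60 | 4

Derivation:
After WHERE (2 rows):
parts.rank | parts.id
4 | 60
5 | 2
After SELECT (2 rows):
parts.id | parts.rank
60 | 4
2 | 5
After ORDER BY (2 rows):
parts.id | parts.rank
2 | 5
60 | 4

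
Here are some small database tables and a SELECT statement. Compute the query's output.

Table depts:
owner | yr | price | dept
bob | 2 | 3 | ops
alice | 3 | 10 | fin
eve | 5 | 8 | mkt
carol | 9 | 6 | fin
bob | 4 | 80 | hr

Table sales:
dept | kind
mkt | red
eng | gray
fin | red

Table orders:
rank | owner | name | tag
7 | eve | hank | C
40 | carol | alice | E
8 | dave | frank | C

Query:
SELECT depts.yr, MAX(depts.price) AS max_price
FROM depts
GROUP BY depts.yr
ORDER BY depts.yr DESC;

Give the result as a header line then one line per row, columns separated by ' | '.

After GROUP BY (5 rows):
depts.yr | max_price
2 | 3
3 | 10
5 | 8
9 | 6
4 | 80
After ORDER BY (5 rows):
depts.yr | max_price
9 | 6
5 | 8
4 | 80
3 | 10
2 | 3

== RESULT ==
depts.yr | max_price
9 | 6
5 | 8
4 | 80
3 | 10
2 | 3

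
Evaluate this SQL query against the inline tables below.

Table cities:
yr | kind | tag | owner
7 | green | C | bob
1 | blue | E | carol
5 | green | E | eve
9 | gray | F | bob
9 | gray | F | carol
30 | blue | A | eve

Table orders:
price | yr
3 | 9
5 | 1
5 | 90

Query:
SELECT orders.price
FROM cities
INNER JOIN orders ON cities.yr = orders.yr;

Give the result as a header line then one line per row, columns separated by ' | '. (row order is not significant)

After JOIN orders (3 rows):
cities.yr | cities.kind | cities.tag | cities.owner | orders.price | orders.yr
1 | blue | E | carol | 5 | 1
9 | gray | F | bob | 3 | 9
9 | gray | F | carol | 3 | 9
After SELECT (3 rows):
orders.price
5
3
3

== RESULT ==
orders.price
5
3
3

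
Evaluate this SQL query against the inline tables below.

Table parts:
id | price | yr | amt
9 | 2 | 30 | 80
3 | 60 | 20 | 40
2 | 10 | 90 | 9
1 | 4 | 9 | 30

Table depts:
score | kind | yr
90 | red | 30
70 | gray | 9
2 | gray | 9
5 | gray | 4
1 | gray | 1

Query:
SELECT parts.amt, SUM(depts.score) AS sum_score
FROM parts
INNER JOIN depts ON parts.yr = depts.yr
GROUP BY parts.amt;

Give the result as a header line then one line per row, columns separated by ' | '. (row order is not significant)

== RESULT ==
parts.amt | sum_score
80 | 90
30 | 72

Derivation:
After JOIN depts (3 rows):
parts.id | parts.price | parts.yr | parts.amt | depts.score | depts.kind | depts.yr
9 | 2 | 30 | 80 | 90 | red | 30
1 | 4 | 9 | 30 | 70 | gray | 9
1 | 4 | 9 | 30 | 2 | gray | 9
After GROUP BY (2 rows):
parts.amt | sum_score
80 | 90
30 | 72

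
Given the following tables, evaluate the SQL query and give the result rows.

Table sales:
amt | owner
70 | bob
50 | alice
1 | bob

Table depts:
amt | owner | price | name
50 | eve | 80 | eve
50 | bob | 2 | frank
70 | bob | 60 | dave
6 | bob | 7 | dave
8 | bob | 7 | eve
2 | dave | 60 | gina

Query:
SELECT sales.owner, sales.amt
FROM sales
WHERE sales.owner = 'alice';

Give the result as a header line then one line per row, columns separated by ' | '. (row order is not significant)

After WHERE (1 rows):
sales.amt | sales.owner
50 | alice
After SELECT (1 rows):
sales.owner | sales.amt
alice | 50

== RESULT ==
sales.owner | sales.amt
alice | 50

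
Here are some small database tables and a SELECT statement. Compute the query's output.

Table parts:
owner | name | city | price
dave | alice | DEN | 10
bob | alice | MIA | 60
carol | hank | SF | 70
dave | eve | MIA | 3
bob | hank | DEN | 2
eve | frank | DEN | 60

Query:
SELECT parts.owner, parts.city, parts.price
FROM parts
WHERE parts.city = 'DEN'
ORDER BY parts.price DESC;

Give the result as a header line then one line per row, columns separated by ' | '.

After WHERE (3 rows):
parts.owner | parts.name | parts.city | parts.price
dave | alice | DEN | 10
bob | hank | DEN | 2
eve | frank | DEN | 60
After SELECT (3 rows):
parts.owner | parts.city | parts.price
dave | DEN | 10
bob | DEN | 2
eve | DEN | 60
After ORDER BY (3 rows):
parts.owner | parts.city | parts.price
eve | DEN | 60
dave | DEN | 10
bob | DEN | 2

== RESULT ==
parts.owner | parts.city | parts.price
eve | DEN | 60
dave | DEN | 10
bob | DEN | 2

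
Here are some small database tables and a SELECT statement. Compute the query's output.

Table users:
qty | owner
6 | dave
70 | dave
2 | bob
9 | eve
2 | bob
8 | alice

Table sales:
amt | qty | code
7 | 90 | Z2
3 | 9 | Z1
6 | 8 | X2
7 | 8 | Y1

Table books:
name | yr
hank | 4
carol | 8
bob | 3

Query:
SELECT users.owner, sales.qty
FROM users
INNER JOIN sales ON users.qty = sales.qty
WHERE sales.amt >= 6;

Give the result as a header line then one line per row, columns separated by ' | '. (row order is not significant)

== RESULT ==
users.owner | sales.qty
alice | 8
alice | 8

Derivation:
After JOIN sales (3 rows):
users.qty | users.owner | sales.amt | sales.qty | sales.code
9 | eve | 3 | 9 | Z1
8 | alice | 6 | 8 | X2
8 | alice | 7 | 8 | Y1
After WHERE (2 rows):
users.qty | users.owner | sales.amt | sales.qty | sales.code
8 | alice | 6 | 8 | X2
8 | alice | 7 | 8 | Y1
After SELECT (2 rows):
users.owner | sales.qty
alice | 8
alice | 8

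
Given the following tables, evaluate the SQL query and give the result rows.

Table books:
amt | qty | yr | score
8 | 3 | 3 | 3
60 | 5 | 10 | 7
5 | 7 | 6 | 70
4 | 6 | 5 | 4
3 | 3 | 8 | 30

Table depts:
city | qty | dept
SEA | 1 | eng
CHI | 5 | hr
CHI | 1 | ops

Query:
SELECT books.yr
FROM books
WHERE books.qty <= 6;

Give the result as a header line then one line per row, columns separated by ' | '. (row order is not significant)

After WHERE (4 rows):
books.amt | books.qty | books.yr | books.score
8 | 3 | 3 | 3
60 | 5 | 10 | 7
4 | 6 | 5 | 4
3 | 3 | 8 | 30
After SELECT (4 rows):
books.yr
3
10
5
8

== RESULT ==
books.yr
3
10
5
8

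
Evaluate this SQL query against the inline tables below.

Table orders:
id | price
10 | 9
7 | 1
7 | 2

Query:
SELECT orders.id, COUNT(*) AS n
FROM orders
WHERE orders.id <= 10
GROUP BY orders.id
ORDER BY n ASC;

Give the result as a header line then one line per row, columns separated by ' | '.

After WHERE (3 rows):
orders.id | orders.price
10 | 9
7 | 1
7 | 2
After GROUP BY (2 rows):
orders.id | n
10 | 1
7 | 2
After ORDER BY (2 rows):
orders.id | n
10 | 1
7 | 2

== RESULT ==
orders.id | n
10 | 1
7 | 2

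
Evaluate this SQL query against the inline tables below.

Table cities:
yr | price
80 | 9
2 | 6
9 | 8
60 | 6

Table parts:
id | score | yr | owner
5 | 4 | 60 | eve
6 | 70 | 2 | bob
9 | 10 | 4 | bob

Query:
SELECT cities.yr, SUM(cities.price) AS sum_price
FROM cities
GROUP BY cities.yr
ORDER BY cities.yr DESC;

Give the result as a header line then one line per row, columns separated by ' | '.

== RESULT ==
cities.yr | sum_price
80 | 9
60 | 6
9 | 8
2 | 6

Derivation:
After GROUP BY (4 rows):
cities.yr | sum_price
80 | 9
2 | 6
9 | 8
60 | 6
After ORDER BY (4 rows):
cities.yr | sum_price
80 | 9
60 | 6
9 | 8
2 | 6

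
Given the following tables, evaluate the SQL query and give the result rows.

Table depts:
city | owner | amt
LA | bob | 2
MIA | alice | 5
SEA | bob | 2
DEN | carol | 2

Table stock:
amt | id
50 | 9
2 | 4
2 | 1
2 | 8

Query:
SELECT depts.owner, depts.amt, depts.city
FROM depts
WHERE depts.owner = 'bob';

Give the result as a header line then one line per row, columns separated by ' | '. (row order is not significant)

After WHERE (2 rows):
depts.city | depts.owner | depts.amt
LA | bob | 2
SEA | bob | 2
After SELECT (2 rows):
depts.owner | depts.amt | depts.city
bob | 2 | LA
bob | 2 | SEA

== RESULT ==
depts.owner | depts.amt | depts.city
bob | 2 | LA
bob | 2 | SEA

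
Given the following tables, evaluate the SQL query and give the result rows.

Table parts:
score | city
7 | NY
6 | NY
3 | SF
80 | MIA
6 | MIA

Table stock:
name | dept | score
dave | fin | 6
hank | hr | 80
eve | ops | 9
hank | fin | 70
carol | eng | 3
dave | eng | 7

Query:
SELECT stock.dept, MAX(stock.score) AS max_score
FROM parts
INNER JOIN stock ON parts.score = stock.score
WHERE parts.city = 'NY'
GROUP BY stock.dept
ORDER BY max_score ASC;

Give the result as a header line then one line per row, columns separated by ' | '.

== RESULT ==
stock.dept | max_score
fin | 6
eng | 7

Derivation:
After JOIN stock (5 rows):
parts.score | parts.city | stock.name | stock.dept | stock.score
7 | NY | dave | eng | 7
6 | NY | dave | fin | 6
3 | SF | carol | eng | 3
80 | MIA | hank | hr | 80
6 | MIA | dave | fin | 6
After WHERE (2 rows):
parts.score | parts.city | stock.name | stock.dept | stock.score
7 | NY | dave | eng | 7
6 | NY | dave | fin | 6
After GROUP BY (2 rows):
stock.dept | max_score
eng | 7
fin | 6
After ORDER BY (2 rows):
stock.dept | max_score
fin | 6
eng | 7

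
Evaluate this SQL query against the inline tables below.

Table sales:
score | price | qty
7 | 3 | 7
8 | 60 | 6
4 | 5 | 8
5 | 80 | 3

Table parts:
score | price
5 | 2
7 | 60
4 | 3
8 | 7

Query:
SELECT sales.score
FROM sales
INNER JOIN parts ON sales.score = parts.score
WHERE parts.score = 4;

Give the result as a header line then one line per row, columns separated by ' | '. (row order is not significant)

== RESULT ==
sales.score
4

Derivation:
After JOIN parts (4 rows):
sales.score | sales.price | sales.qty | parts.score | parts.price
7 | 3 | 7 | 7 | 60
8 | 60 | 6 | 8 | 7
4 | 5 | 8 | 4 | 3
5 | 80 | 3 | 5 | 2
After WHERE (1 rows):
sales.score | sales.price | sales.qty | parts.score | parts.price
4 | 5 | 8 | 4 | 3
After SELECT (1 rows):
sales.score
4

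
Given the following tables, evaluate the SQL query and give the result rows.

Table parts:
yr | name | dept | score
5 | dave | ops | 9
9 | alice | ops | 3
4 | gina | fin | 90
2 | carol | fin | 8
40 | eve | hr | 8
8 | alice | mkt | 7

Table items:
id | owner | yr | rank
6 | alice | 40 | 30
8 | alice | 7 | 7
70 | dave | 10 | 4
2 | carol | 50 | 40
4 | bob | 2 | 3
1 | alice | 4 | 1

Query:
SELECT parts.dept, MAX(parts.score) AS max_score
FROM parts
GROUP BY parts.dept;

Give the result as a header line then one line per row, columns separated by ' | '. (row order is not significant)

After GROUP BY (4 rows):
parts.dept | max_score
ops | 9
fin | 90
hr | 8
mkt | 7

== RESULT ==
parts.dept | max_score
ops | 9
fin | 90
hr | 8
mkt | 7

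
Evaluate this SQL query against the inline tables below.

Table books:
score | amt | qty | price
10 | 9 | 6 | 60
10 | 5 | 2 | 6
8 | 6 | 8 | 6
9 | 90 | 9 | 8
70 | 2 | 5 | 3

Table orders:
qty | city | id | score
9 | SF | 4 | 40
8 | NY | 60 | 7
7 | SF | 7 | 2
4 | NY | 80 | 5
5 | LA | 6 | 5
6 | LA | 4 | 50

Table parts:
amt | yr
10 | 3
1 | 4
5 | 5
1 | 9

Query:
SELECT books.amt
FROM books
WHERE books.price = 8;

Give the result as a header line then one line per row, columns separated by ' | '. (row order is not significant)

After WHERE (1 rows):
books.score | books.amt | books.qty | books.price
9 | 90 | 9 | 8
After SELECT (1 rows):
books.amt
90

== RESULT ==
books.amt
90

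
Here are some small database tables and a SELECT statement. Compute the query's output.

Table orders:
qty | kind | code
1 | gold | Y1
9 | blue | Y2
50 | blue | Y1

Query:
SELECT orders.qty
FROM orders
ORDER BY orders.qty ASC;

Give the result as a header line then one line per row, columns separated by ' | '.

After SELECT (3 rows):
orders.qty
1
9
50
After ORDER BY (3 rows):
orders.qty
1
9
50

== RESULT ==
orders.qty
1
9
50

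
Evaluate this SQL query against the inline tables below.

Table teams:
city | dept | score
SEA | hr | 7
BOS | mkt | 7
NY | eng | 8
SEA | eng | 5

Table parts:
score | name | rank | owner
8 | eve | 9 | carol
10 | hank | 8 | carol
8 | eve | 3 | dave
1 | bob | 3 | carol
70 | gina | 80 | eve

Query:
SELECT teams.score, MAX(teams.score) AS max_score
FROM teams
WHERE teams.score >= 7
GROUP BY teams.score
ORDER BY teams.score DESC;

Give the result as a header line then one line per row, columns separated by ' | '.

After WHERE (3 rows):
teams.city | teams.dept | teams.score
SEA | hr | 7
BOS | mkt | 7
NY | eng | 8
After GROUP BY (2 rows):
teams.score | max_score
7 | 7
8 | 8
After ORDER BY (2 rows):
teams.score | max_score
8 | 8
7 | 7

== RESULT ==
teams.score | max_score
8 | 8
7 | 7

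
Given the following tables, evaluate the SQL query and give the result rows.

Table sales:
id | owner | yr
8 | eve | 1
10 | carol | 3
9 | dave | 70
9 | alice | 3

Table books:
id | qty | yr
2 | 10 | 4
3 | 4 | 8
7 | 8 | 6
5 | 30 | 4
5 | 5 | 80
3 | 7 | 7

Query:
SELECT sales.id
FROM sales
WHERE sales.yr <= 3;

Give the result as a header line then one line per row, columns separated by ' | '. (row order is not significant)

== RESULT ==
sales.id
8
10
9

Derivation:
After WHERE (3 rows):
sales.id | sales.owner | sales.yr
8 | eve | 1
10 | carol | 3
9 | alice | 3
After SELECT (3 rows):
sales.id
8
10
9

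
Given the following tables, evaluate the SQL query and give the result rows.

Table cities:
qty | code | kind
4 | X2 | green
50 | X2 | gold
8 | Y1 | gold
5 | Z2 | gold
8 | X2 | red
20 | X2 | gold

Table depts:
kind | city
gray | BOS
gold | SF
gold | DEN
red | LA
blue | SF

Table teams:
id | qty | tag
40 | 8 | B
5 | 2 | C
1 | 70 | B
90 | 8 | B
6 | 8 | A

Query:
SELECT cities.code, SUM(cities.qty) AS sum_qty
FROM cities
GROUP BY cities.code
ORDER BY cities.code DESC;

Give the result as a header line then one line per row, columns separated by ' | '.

After GROUP BY (3 rows):
cities.code | sum_qty
X2 | 82
Y1 | 8
Z2 | 5
After ORDER BY (3 rows):
cities.code | sum_qty
Z2 | 5
Y1 | 8
X2 | 82

== RESULT ==
cities.code | sum_qty
Z2 | 5
Y1 | 8
X2 | 82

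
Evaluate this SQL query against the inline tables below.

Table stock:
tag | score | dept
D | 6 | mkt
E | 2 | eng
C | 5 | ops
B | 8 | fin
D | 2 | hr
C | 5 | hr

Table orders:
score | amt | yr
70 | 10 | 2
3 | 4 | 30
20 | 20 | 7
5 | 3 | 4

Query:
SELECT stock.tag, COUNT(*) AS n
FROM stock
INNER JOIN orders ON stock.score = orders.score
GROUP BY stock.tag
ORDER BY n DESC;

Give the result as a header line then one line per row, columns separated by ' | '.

After JOIN orders (2 rows):
stock.tag | stock.score | stock.dept | orders.score | orders.amt | orders.yr
C | 5 | ops | 5 | 3 | 4
C | 5 | hr | 5 | 3 | 4
After GROUP BY (1 rows):
stock.tag | n
C | 2
After ORDER BY (1 rows):
stock.tag | n
C | 2

== RESULT ==
stock.tag | n
C | 2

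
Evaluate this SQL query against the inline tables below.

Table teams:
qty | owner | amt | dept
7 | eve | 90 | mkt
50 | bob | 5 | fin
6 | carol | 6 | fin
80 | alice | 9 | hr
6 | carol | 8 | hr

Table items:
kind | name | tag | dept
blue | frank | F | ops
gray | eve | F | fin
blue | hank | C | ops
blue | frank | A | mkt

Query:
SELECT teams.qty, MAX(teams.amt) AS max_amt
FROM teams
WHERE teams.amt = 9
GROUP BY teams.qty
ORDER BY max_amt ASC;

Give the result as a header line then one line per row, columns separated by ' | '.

== RESULT ==
teams.qty | max_amt
80 | 9

Derivation:
After WHERE (1 rows):
teams.qty | teams.owner | teams.amt | teams.dept
80 | alice | 9 | hr
After GROUP BY (1 rows):
teams.qty | max_amt
80 | 9
After ORDER BY (1 rows):
teams.qty | max_amt
80 | 9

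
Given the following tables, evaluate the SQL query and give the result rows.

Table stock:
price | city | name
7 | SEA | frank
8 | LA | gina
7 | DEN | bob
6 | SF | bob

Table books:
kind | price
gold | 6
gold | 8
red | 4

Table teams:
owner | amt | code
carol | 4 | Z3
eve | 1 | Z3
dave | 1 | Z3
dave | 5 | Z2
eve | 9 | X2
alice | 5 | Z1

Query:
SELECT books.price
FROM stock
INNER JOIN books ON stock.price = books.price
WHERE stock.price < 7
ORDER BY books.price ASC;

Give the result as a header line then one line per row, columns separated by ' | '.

After JOIN books (2 rows):
stock.price | stock.city | stock.name | books.kind | books.price
8 | LA | gina | gold | 8
6 | SF | bob | gold | 6
After WHERE (1 rows):
stock.price | stock.city | stock.name | books.kind | books.price
6 | SF | bob | gold | 6
After SELECT (1 rows):
books.price
6
After ORDER BY (1 rows):
books.price
6

== RESULT ==
books.price
6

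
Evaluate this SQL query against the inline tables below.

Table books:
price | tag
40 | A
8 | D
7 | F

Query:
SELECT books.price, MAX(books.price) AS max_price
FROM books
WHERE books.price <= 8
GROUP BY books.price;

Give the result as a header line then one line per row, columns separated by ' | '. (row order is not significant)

== RESULT ==
books.price | max_price
8 | 8
7 | 7

Derivation:
After WHERE (2 rows):
books.price | books.tag
8 | D
7 | F
After GROUP BY (2 rows):
books.price | max_price
8 | 8
7 | 7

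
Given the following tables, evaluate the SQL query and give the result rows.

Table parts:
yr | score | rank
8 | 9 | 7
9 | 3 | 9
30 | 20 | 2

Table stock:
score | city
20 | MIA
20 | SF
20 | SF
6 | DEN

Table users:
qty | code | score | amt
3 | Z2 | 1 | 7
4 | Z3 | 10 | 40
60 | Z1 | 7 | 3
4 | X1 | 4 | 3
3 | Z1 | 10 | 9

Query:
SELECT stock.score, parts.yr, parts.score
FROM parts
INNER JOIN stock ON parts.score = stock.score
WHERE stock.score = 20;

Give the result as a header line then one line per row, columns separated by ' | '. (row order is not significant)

== RESULT ==
stock.score | parts.yr | parts.score
20 | 30 | 20
20 | 30 | 20
20 | 30 | 20

Derivation:
After JOIN stock (3 rows):
parts.yr | parts.score | parts.rank | stock.score | stock.city
30 | 20 | 2 | 20 | MIA
30 | 20 | 2 | 20 | SF
30 | 20 | 2 | 20 | SF
After WHERE (3 rows):
parts.yr | parts.score | parts.rank | stock.score | stock.city
30 | 20 | 2 | 20 | MIA
30 | 20 | 2 | 20 | SF
30 | 20 | 2 | 20 | SF
After SELECT (3 rows):
stock.score | parts.yr | parts.score
20 | 30 | 20
20 | 30 | 20
20 | 30 | 20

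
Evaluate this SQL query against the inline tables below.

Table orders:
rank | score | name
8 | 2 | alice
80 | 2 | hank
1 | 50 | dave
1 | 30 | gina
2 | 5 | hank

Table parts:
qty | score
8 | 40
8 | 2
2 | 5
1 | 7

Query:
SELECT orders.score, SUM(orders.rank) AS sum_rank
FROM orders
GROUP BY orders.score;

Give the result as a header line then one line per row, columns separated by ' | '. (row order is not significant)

After GROUP BY (4 rows):
orders.score | sum_rank
2 | 88
50 | 1
30 | 1
5 | 2

== RESULT ==
orders.score | sum_rank
2 | 88
50 | 1
30 | 1
5 | 2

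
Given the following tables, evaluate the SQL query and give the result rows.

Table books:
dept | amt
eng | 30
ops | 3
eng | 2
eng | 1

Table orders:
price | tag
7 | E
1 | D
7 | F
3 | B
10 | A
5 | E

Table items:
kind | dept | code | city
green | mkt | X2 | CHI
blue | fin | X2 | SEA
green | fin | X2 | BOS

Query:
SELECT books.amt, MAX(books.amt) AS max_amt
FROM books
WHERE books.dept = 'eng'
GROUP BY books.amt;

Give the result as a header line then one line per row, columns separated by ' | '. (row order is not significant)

== RESULT ==
books.amt | max_amt
30 | 30
2 | 2
1 | 1

Derivation:
After WHERE (3 rows):
books.dept | books.amt
eng | 30
eng | 2
eng | 1
After GROUP BY (3 rows):
books.amt | max_amt
30 | 30
2 | 2
1 | 1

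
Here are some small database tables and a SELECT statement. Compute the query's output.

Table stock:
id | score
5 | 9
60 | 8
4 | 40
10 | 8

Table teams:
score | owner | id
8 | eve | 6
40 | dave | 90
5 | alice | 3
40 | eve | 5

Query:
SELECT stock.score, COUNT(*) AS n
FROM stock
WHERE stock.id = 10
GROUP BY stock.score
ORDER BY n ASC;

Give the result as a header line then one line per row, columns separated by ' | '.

== RESULT ==
stock.score | n
8 | 1

Derivation:
After WHERE (1 rows):
stock.id | stock.score
10 | 8
After GROUP BY (1 rows):
stock.score | n
8 | 1
After ORDER BY (1 rows):
stock.score | n
8 | 1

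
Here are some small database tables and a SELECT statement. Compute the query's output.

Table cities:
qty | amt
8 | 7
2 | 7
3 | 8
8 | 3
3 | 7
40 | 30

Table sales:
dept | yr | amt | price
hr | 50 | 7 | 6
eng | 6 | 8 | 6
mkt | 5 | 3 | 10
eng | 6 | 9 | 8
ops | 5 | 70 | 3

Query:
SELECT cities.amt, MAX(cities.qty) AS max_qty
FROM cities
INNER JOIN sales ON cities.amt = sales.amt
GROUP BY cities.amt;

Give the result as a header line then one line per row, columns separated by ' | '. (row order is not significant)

After JOIN sales (5 rows):
cities.qty | cities.amt | sales.dept | sales.yr | sales.amt | sales.price
8 | 7 | hr | 50 | 7 | 6
2 | 7 | hr | 50 | 7 | 6
3 | 8 | eng | 6 | 8 | 6
8 | 3 | mkt | 5 | 3 | 10
3 | 7 | hr | 50 | 7 | 6
After GROUP BY (3 rows):
cities.amt | max_qty
7 | 8
8 | 3
3 | 8

== RESULT ==
cities.amt | max_qty
7 | 8
8 | 3
3 | 8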